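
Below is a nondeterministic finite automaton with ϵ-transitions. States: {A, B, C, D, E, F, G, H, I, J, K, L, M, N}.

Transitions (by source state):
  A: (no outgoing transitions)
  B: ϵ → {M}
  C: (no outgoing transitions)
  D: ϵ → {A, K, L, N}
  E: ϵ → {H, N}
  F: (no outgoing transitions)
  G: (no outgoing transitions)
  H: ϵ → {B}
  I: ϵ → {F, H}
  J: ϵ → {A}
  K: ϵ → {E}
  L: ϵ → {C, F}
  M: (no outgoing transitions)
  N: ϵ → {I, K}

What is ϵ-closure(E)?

{B, E, F, H, I, K, M, N}

Start with {E}.
From E via ϵ: add H, N.
From H via ϵ: add B.
From N via ϵ: add I, K.
From B via ϵ: add M.
From I via ϵ: add F.
No new states can be added; the closed set is {B, E, F, H, I, K, M, N}.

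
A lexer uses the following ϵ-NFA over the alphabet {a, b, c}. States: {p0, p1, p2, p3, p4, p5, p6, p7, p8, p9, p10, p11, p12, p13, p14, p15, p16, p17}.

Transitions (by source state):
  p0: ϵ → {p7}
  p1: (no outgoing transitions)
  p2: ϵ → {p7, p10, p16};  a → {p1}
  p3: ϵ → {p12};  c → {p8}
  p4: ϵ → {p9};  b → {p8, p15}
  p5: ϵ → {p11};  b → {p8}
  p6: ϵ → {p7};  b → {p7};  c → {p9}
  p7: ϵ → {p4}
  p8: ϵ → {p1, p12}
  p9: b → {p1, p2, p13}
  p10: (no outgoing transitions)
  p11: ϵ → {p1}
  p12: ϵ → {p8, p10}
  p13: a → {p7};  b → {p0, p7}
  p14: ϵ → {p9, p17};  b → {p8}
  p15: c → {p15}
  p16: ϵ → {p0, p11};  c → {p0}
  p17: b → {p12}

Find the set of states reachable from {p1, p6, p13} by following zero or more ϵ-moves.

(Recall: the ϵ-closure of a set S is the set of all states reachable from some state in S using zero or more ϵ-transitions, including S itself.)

Start with {p1, p6, p13}.
From p6 via ϵ: add p7.
From p7 via ϵ: add p4.
From p4 via ϵ: add p9.
No new states can be added; the closed set is {p1, p4, p6, p7, p9, p13}.

{p1, p4, p6, p7, p9, p13}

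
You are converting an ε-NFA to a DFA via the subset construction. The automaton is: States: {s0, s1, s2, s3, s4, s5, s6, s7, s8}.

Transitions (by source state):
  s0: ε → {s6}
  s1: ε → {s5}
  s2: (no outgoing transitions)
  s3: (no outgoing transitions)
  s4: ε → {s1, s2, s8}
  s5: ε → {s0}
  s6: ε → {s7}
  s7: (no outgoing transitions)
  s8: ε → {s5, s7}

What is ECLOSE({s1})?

Start with {s1}.
From s1 via ε: add s5.
From s5 via ε: add s0.
From s0 via ε: add s6.
From s6 via ε: add s7.
No new states can be added; the closed set is {s0, s1, s5, s6, s7}.

{s0, s1, s5, s6, s7}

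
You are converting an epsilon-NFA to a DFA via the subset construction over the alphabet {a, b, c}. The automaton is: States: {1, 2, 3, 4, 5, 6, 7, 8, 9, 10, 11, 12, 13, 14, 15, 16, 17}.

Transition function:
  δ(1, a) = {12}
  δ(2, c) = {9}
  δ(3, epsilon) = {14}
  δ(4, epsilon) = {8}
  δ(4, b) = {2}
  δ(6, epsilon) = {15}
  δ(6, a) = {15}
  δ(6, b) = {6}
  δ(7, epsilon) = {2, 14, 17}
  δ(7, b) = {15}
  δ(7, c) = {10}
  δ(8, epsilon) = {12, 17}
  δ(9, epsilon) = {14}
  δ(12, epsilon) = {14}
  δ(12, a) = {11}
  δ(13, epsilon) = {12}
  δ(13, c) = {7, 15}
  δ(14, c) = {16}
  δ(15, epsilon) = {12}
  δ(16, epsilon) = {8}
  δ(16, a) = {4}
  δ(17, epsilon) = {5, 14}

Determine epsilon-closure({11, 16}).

Start with {11, 16}.
From 16 via epsilon: add 8.
From 8 via epsilon: add 12, 17.
From 12 via epsilon: add 14.
From 17 via epsilon: add 5.
No new states can be added; the closed set is {5, 8, 11, 12, 14, 16, 17}.

{5, 8, 11, 12, 14, 16, 17}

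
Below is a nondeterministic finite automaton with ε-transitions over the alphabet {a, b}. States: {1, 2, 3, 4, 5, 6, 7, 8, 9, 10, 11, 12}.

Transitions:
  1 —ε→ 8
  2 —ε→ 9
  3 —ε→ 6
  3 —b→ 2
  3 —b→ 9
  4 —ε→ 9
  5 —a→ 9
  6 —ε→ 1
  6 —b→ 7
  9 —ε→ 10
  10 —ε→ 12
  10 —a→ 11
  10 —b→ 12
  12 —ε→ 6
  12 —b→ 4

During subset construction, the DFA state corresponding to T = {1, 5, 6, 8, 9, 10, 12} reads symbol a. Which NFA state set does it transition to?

5 on a → {9}.
10 on a → {11}.
No a-transition from 1, 6, 8, 9, 12.
Union after reading a: {9, 11}.
Now take the ε-closure:
From 9 via ε: add 10.
From 10 via ε: add 12.
From 12 via ε: add 6.
From 6 via ε: add 1.
From 1 via ε: add 8.
No new states can be added; the closed set is {1, 6, 8, 9, 10, 11, 12}.

{1, 6, 8, 9, 10, 11, 12}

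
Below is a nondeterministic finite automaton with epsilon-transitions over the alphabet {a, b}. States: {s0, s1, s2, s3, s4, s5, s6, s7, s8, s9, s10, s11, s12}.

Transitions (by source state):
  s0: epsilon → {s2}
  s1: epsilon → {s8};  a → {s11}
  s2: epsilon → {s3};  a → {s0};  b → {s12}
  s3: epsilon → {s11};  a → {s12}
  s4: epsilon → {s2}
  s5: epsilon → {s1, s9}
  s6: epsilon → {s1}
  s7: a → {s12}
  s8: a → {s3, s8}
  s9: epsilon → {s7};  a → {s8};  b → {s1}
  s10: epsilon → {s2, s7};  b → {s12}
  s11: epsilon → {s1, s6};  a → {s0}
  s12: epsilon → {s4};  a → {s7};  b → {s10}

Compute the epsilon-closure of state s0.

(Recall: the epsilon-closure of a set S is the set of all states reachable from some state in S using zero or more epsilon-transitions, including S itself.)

Start with {s0}.
From s0 via epsilon: add s2.
From s2 via epsilon: add s3.
From s3 via epsilon: add s11.
From s11 via epsilon: add s1, s6.
From s1 via epsilon: add s8.
No new states can be added; the closed set is {s0, s1, s2, s3, s6, s8, s11}.

{s0, s1, s2, s3, s6, s8, s11}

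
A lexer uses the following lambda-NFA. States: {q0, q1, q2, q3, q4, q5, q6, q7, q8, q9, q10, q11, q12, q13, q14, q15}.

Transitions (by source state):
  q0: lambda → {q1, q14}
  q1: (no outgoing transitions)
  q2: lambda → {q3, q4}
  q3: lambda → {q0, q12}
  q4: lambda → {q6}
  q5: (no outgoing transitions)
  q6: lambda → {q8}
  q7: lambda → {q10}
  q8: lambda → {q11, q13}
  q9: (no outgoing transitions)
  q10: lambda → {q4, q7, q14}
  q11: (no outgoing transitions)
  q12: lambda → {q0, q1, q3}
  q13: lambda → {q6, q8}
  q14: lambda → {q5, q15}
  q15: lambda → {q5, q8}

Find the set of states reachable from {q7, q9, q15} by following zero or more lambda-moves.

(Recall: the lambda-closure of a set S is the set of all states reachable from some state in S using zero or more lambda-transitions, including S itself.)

Start with {q7, q9, q15}.
From q7 via lambda: add q10.
From q15 via lambda: add q5, q8.
From q8 via lambda: add q11, q13.
From q10 via lambda: add q4, q14.
From q4 via lambda: add q6.
No new states can be added; the closed set is {q4, q5, q6, q7, q8, q9, q10, q11, q13, q14, q15}.

{q4, q5, q6, q7, q8, q9, q10, q11, q13, q14, q15}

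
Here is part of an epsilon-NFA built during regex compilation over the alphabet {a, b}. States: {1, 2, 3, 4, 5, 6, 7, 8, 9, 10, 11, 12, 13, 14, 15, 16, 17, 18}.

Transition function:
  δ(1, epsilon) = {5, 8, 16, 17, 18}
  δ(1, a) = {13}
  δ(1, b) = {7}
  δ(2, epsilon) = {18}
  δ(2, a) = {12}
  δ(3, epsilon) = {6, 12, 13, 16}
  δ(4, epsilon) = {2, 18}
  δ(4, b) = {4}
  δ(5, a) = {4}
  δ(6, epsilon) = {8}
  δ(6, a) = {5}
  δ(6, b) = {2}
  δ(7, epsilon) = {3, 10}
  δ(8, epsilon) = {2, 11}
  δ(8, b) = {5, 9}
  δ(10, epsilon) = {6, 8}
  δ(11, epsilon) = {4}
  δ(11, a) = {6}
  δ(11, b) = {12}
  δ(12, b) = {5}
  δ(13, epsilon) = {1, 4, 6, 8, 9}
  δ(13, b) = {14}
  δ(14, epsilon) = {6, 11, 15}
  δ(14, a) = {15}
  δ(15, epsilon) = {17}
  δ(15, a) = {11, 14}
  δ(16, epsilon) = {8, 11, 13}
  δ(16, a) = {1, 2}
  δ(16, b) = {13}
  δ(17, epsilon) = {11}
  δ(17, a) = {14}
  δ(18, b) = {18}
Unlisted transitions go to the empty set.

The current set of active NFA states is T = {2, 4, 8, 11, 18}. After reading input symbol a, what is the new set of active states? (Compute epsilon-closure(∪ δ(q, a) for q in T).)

2 on a → {12}.
11 on a → {6}.
No a-transition from 4, 8, 18.
Union after reading a: {6, 12}.
Now take the epsilon-closure:
From 6 via epsilon: add 8.
From 8 via epsilon: add 2, 11.
From 2 via epsilon: add 18.
From 11 via epsilon: add 4.
No new states can be added; the closed set is {2, 4, 6, 8, 11, 12, 18}.

{2, 4, 6, 8, 11, 12, 18}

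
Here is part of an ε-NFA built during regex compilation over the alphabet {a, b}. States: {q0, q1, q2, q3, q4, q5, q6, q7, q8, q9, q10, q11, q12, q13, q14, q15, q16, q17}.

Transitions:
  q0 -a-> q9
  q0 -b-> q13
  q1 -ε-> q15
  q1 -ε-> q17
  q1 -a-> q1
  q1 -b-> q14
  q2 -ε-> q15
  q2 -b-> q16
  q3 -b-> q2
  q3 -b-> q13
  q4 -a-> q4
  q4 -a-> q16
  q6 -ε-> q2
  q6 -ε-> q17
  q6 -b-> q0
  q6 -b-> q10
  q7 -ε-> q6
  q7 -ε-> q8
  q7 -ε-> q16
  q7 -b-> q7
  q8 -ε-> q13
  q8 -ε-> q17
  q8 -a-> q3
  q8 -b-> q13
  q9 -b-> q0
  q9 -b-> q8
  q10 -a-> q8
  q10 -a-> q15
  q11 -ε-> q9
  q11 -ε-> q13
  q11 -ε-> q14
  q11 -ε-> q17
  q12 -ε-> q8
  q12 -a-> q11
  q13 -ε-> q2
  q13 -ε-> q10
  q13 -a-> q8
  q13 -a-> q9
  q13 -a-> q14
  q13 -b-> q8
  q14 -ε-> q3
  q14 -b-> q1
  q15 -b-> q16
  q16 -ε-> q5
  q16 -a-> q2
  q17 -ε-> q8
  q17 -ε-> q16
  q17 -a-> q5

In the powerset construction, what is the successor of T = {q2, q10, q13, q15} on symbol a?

q10 on a → {q8, q15}.
q13 on a → {q8, q9, q14}.
No a-transition from q2, q15.
Union after reading a: {q8, q9, q14, q15}.
Now take the ε-closure:
From q8 via ε: add q13, q17.
From q14 via ε: add q3.
From q13 via ε: add q2, q10.
From q17 via ε: add q16.
From q16 via ε: add q5.
No new states can be added; the closed set is {q2, q3, q5, q8, q9, q10, q13, q14, q15, q16, q17}.

{q2, q3, q5, q8, q9, q10, q13, q14, q15, q16, q17}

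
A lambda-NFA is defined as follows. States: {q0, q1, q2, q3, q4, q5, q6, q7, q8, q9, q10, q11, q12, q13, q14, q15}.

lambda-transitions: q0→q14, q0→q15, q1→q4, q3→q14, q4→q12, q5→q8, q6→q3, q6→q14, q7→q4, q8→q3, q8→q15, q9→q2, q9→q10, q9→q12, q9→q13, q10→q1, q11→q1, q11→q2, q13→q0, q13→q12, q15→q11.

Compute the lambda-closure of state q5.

Start with {q5}.
From q5 via lambda: add q8.
From q8 via lambda: add q3, q15.
From q3 via lambda: add q14.
From q15 via lambda: add q11.
From q11 via lambda: add q1, q2.
From q1 via lambda: add q4.
From q4 via lambda: add q12.
No new states can be added; the closed set is {q1, q2, q3, q4, q5, q8, q11, q12, q14, q15}.

{q1, q2, q3, q4, q5, q8, q11, q12, q14, q15}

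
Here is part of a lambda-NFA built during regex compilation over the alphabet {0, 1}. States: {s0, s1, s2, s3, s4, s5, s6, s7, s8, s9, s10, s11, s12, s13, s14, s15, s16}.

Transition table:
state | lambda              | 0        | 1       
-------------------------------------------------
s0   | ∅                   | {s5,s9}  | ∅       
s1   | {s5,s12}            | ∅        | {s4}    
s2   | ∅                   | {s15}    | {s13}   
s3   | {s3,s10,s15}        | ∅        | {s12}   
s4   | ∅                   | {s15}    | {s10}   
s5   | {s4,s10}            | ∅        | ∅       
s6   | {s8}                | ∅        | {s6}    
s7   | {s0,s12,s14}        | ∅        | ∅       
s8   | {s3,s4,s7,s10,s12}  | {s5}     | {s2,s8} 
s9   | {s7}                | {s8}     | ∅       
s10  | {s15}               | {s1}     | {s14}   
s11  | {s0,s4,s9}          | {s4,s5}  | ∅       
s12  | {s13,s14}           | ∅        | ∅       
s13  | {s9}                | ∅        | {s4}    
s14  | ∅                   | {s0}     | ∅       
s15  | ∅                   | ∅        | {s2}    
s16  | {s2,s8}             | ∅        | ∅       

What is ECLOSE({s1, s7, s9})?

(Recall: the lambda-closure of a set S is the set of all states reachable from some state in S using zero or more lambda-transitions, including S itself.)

Start with {s1, s7, s9}.
From s1 via lambda: add s5, s12.
From s7 via lambda: add s0, s14.
From s5 via lambda: add s4, s10.
From s12 via lambda: add s13.
From s10 via lambda: add s15.
No new states can be added; the closed set is {s0, s1, s4, s5, s7, s9, s10, s12, s13, s14, s15}.

{s0, s1, s4, s5, s7, s9, s10, s12, s13, s14, s15}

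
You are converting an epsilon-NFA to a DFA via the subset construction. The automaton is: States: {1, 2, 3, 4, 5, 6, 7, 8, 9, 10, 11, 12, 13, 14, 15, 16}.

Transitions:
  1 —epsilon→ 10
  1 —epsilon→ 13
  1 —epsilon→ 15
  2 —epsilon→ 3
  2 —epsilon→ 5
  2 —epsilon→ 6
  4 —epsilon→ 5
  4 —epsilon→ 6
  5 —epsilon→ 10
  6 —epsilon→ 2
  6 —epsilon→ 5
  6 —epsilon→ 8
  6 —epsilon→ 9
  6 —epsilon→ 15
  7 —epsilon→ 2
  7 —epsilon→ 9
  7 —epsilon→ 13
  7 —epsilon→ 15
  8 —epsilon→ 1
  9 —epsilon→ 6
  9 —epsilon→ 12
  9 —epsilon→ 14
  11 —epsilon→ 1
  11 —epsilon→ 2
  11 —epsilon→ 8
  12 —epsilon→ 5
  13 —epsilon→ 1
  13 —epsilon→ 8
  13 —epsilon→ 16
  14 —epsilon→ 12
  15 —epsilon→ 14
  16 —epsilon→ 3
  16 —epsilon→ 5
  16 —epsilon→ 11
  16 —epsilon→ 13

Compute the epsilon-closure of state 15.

Start with {15}.
From 15 via epsilon: add 14.
From 14 via epsilon: add 12.
From 12 via epsilon: add 5.
From 5 via epsilon: add 10.
No new states can be added; the closed set is {5, 10, 12, 14, 15}.

{5, 10, 12, 14, 15}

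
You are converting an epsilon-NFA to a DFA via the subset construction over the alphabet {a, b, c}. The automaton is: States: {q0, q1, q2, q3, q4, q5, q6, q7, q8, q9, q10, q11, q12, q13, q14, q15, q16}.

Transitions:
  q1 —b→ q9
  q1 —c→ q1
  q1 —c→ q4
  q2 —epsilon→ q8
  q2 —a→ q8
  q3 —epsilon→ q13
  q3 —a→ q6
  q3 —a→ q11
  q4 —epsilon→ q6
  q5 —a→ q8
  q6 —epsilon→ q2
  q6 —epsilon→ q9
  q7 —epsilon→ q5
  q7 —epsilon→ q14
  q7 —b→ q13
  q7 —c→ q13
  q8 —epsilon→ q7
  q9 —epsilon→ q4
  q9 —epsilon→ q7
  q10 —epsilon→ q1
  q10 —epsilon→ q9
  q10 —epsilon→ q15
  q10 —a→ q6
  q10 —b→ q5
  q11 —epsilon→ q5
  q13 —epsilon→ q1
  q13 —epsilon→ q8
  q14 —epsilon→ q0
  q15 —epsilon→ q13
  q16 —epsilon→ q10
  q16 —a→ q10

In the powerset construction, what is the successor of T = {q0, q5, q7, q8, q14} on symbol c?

{q0, q1, q5, q7, q8, q13, q14}

q7 on c → {q13}.
No c-transition from q0, q5, q8, q14.
Union after reading c: {q13}.
Now take the epsilon-closure:
From q13 via epsilon: add q1, q8.
From q8 via epsilon: add q7.
From q7 via epsilon: add q5, q14.
From q14 via epsilon: add q0.
No new states can be added; the closed set is {q0, q1, q5, q7, q8, q13, q14}.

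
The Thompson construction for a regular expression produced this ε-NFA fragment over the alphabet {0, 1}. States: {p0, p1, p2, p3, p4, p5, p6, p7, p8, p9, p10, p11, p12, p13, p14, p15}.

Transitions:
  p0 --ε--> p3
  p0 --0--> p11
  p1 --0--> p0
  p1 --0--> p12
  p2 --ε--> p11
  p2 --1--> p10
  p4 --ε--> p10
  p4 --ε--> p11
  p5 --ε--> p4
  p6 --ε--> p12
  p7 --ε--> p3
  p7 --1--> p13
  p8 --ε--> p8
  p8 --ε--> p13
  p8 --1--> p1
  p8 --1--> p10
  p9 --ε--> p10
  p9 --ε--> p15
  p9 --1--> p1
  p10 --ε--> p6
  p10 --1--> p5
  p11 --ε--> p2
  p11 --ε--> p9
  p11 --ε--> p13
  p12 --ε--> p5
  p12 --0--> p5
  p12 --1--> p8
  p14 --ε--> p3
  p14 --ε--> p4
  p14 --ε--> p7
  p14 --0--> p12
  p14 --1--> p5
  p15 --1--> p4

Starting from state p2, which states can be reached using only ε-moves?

{p2, p4, p5, p6, p9, p10, p11, p12, p13, p15}

Start with {p2}.
From p2 via ε: add p11.
From p11 via ε: add p9, p13.
From p9 via ε: add p10, p15.
From p10 via ε: add p6.
From p6 via ε: add p12.
From p12 via ε: add p5.
From p5 via ε: add p4.
No new states can be added; the closed set is {p2, p4, p5, p6, p9, p10, p11, p12, p13, p15}.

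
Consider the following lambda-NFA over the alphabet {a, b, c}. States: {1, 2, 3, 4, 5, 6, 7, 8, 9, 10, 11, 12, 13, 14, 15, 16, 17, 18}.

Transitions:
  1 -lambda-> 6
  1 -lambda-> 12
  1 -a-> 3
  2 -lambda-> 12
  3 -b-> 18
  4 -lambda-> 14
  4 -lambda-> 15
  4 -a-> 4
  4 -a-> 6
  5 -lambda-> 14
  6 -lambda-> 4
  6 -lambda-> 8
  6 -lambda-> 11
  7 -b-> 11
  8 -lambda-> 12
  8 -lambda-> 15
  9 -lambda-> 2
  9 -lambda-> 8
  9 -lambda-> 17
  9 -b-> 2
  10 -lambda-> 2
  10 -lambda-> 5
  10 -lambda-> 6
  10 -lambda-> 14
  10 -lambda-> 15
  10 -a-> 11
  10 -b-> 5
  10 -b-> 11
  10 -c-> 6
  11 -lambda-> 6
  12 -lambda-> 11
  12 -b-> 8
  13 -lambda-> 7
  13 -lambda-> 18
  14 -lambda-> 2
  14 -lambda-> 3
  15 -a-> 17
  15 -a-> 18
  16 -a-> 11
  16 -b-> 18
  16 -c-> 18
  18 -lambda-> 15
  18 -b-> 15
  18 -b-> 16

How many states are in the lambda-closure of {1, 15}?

Start with {1, 15}.
From 1 via lambda: add 6, 12.
From 6 via lambda: add 4, 8, 11.
From 4 via lambda: add 14.
From 14 via lambda: add 2, 3.
lambda-closure = {1, 2, 3, 4, 6, 8, 11, 12, 14, 15}, which has 10 states.

10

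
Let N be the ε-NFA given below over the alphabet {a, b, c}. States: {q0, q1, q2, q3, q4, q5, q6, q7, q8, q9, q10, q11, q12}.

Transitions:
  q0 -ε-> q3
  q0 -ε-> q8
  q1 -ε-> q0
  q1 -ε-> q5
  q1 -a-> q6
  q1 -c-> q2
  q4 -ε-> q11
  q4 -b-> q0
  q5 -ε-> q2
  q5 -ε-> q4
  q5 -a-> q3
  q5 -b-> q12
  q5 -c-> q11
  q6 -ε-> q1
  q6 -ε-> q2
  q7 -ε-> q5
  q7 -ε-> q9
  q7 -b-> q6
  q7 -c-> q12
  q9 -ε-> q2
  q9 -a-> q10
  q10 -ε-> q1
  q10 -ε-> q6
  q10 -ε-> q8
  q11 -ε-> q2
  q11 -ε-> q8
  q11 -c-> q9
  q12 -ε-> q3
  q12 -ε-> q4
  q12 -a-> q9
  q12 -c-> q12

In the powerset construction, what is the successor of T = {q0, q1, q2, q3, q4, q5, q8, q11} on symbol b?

q4 on b → {q0}.
q5 on b → {q12}.
No b-transition from q0, q1, q2, q3, q8, q11.
Union after reading b: {q0, q12}.
Now take the ε-closure:
From q0 via ε: add q3, q8.
From q12 via ε: add q4.
From q4 via ε: add q11.
From q11 via ε: add q2.
No new states can be added; the closed set is {q0, q2, q3, q4, q8, q11, q12}.

{q0, q2, q3, q4, q8, q11, q12}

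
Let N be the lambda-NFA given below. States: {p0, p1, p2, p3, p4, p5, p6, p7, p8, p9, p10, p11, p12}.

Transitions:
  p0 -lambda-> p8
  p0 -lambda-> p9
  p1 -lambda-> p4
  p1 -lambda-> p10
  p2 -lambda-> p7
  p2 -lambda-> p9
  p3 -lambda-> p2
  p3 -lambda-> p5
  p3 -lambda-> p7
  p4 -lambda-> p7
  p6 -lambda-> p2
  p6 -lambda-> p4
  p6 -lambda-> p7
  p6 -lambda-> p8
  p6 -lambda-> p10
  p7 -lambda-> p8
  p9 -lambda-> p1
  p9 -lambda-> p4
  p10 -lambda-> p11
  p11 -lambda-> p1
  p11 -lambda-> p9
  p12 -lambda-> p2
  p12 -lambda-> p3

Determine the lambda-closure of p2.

Start with {p2}.
From p2 via lambda: add p7, p9.
From p7 via lambda: add p8.
From p9 via lambda: add p1, p4.
From p1 via lambda: add p10.
From p10 via lambda: add p11.
No new states can be added; the closed set is {p1, p2, p4, p7, p8, p9, p10, p11}.

{p1, p2, p4, p7, p8, p9, p10, p11}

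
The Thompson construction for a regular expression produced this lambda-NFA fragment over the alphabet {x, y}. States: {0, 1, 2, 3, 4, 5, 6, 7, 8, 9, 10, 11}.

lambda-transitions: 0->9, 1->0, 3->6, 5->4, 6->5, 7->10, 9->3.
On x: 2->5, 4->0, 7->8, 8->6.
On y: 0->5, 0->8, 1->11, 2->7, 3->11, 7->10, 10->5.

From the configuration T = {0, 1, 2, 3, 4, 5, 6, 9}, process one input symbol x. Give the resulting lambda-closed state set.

2 on x → {5}.
4 on x → {0}.
No x-transition from 0, 1, 3, 5, 6, 9.
Union after reading x: {0, 5}.
Now take the lambda-closure:
From 0 via lambda: add 9.
From 5 via lambda: add 4.
From 9 via lambda: add 3.
From 3 via lambda: add 6.
No new states can be added; the closed set is {0, 3, 4, 5, 6, 9}.

{0, 3, 4, 5, 6, 9}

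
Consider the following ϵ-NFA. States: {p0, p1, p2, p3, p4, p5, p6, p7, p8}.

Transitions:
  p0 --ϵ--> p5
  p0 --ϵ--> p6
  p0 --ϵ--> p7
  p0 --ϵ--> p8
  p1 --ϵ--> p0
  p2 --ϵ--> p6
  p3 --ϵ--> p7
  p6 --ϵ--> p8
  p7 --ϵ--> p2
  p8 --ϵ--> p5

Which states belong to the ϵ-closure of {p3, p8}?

Start with {p3, p8}.
From p3 via ϵ: add p7.
From p8 via ϵ: add p5.
From p7 via ϵ: add p2.
From p2 via ϵ: add p6.
No new states can be added; the closed set is {p2, p3, p5, p6, p7, p8}.

{p2, p3, p5, p6, p7, p8}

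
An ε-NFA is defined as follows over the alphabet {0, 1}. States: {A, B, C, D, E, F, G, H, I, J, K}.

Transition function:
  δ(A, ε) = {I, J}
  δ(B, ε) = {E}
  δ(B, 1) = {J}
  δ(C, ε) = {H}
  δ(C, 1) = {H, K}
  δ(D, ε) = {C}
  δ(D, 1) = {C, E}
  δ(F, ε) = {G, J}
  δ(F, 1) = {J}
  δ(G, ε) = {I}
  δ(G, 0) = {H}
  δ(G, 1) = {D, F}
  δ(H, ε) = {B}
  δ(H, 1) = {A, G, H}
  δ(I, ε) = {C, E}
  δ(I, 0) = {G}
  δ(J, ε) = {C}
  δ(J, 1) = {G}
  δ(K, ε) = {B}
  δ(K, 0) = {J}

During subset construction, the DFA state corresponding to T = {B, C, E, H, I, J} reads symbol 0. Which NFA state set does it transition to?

I on 0 → {G}.
No 0-transition from B, C, E, H, J.
Union after reading 0: {G}.
Now take the ε-closure:
From G via ε: add I.
From I via ε: add C, E.
From C via ε: add H.
From H via ε: add B.
No new states can be added; the closed set is {B, C, E, G, H, I}.

{B, C, E, G, H, I}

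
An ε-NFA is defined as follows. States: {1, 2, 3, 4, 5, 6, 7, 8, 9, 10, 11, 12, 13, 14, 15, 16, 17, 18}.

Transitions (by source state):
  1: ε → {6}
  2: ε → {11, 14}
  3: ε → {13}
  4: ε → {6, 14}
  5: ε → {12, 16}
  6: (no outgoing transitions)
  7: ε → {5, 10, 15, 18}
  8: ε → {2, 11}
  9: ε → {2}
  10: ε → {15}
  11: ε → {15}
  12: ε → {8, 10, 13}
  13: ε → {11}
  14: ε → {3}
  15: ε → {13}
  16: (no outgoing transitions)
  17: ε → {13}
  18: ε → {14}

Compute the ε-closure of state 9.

Start with {9}.
From 9 via ε: add 2.
From 2 via ε: add 11, 14.
From 11 via ε: add 15.
From 14 via ε: add 3.
From 3 via ε: add 13.
No new states can be added; the closed set is {2, 3, 9, 11, 13, 14, 15}.

{2, 3, 9, 11, 13, 14, 15}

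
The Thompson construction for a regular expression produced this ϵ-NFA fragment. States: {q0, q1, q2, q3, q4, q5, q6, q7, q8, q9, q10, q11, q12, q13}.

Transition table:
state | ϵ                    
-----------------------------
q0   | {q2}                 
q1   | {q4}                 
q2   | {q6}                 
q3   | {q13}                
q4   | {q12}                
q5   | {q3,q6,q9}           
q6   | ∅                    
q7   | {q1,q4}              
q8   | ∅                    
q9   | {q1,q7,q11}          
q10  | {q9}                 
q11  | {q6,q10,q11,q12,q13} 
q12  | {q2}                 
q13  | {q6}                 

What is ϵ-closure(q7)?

Start with {q7}.
From q7 via ϵ: add q1, q4.
From q4 via ϵ: add q12.
From q12 via ϵ: add q2.
From q2 via ϵ: add q6.
No new states can be added; the closed set is {q1, q2, q4, q6, q7, q12}.

{q1, q2, q4, q6, q7, q12}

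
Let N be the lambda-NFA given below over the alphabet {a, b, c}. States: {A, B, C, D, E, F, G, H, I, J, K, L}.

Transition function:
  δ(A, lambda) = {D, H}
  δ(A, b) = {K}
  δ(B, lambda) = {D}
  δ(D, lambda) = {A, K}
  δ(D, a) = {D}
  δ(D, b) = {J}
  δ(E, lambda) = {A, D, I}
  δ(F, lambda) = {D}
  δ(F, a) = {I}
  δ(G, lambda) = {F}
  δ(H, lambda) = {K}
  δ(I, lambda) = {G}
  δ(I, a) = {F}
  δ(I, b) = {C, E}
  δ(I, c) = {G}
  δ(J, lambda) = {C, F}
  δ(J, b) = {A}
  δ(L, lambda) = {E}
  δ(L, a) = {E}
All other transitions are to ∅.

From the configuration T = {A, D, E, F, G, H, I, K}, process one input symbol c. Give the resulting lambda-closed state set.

I on c → {G}.
No c-transition from A, D, E, F, G, H, K.
Union after reading c: {G}.
Now take the lambda-closure:
From G via lambda: add F.
From F via lambda: add D.
From D via lambda: add A, K.
From A via lambda: add H.
No new states can be added; the closed set is {A, D, F, G, H, K}.

{A, D, F, G, H, K}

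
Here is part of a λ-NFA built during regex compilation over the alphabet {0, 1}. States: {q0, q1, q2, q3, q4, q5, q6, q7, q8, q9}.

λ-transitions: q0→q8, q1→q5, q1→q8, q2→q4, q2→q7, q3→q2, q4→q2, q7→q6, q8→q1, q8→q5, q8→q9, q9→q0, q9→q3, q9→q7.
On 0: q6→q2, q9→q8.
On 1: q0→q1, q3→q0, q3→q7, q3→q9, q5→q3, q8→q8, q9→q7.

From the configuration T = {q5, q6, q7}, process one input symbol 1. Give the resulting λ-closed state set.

q5 on 1 → {q3}.
No 1-transition from q6, q7.
Union after reading 1: {q3}.
Now take the λ-closure:
From q3 via λ: add q2.
From q2 via λ: add q4, q7.
From q7 via λ: add q6.
No new states can be added; the closed set is {q2, q3, q4, q6, q7}.

{q2, q3, q4, q6, q7}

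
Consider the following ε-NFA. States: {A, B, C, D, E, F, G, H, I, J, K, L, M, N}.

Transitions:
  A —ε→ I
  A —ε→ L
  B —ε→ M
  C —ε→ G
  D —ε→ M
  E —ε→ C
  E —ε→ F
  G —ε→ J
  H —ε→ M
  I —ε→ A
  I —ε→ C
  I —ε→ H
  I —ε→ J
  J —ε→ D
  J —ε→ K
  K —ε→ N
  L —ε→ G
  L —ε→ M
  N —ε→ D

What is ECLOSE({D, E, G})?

{C, D, E, F, G, J, K, M, N}

Start with {D, E, G}.
From D via ε: add M.
From E via ε: add C, F.
From G via ε: add J.
From J via ε: add K.
From K via ε: add N.
No new states can be added; the closed set is {C, D, E, F, G, J, K, M, N}.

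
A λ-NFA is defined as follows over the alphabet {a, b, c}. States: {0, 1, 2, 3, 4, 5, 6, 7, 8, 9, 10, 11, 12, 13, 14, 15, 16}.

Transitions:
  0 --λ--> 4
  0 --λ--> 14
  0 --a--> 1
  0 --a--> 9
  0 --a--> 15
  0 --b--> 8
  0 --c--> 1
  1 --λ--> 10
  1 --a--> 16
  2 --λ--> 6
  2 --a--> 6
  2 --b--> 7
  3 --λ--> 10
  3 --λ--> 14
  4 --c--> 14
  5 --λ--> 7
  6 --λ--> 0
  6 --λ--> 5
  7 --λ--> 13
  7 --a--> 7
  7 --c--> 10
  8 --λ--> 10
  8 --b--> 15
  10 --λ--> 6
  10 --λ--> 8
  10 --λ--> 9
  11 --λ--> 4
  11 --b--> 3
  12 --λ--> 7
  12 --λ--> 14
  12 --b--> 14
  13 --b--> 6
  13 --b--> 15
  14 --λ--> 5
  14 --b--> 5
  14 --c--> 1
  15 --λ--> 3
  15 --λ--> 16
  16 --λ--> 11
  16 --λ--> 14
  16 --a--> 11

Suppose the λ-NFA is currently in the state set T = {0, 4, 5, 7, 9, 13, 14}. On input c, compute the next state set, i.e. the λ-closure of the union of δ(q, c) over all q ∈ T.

0 on c → {1}.
4 on c → {14}.
7 on c → {10}.
14 on c → {1}.
No c-transition from 5, 9, 13.
Union after reading c: {1, 10, 14}.
Now take the λ-closure:
From 10 via λ: add 6, 8, 9.
From 14 via λ: add 5.
From 5 via λ: add 7.
From 6 via λ: add 0.
From 0 via λ: add 4.
From 7 via λ: add 13.
No new states can be added; the closed set is {0, 1, 4, 5, 6, 7, 8, 9, 10, 13, 14}.

{0, 1, 4, 5, 6, 7, 8, 9, 10, 13, 14}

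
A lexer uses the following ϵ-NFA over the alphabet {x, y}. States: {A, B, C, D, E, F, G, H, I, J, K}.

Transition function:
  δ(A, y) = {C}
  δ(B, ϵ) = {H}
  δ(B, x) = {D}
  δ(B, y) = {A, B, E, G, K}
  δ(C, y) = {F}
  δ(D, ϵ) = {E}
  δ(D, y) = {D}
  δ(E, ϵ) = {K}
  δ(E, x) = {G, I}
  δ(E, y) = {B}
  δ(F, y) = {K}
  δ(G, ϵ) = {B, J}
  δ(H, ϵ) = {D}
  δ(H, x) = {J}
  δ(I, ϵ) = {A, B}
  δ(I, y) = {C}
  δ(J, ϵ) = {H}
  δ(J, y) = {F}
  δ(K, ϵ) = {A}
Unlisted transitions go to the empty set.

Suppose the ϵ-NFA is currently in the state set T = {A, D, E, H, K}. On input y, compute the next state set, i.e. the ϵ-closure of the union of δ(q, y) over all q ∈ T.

{A, B, C, D, E, H, K}

A on y → {C}.
D on y → {D}.
E on y → {B}.
No y-transition from H, K.
Union after reading y: {B, C, D}.
Now take the ϵ-closure:
From B via ϵ: add H.
From D via ϵ: add E.
From E via ϵ: add K.
From K via ϵ: add A.
No new states can be added; the closed set is {A, B, C, D, E, H, K}.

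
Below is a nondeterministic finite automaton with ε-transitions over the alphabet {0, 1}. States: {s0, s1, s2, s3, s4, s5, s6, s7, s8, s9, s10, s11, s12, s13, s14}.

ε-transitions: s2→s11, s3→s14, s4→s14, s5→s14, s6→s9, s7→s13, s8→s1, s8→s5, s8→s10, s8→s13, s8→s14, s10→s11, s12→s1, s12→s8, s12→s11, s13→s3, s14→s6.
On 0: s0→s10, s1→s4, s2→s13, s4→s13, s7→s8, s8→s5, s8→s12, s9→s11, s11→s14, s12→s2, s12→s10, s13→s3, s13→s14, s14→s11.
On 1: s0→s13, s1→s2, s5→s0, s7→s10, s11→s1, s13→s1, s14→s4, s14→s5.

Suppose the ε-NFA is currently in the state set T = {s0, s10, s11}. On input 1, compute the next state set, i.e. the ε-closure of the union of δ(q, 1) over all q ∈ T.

s0 on 1 → {s13}.
s11 on 1 → {s1}.
No 1-transition from s10.
Union after reading 1: {s1, s13}.
Now take the ε-closure:
From s13 via ε: add s3.
From s3 via ε: add s14.
From s14 via ε: add s6.
From s6 via ε: add s9.
No new states can be added; the closed set is {s1, s3, s6, s9, s13, s14}.

{s1, s3, s6, s9, s13, s14}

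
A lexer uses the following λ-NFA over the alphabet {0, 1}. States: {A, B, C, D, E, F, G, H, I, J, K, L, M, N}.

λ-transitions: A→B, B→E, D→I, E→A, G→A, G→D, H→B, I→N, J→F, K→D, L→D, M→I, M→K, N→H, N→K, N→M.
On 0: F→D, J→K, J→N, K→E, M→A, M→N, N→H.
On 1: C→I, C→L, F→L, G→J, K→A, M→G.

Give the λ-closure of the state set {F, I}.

Start with {F, I}.
From I via λ: add N.
From N via λ: add H, K, M.
From H via λ: add B.
From K via λ: add D.
From B via λ: add E.
From E via λ: add A.
No new states can be added; the closed set is {A, B, D, E, F, H, I, K, M, N}.

{A, B, D, E, F, H, I, K, M, N}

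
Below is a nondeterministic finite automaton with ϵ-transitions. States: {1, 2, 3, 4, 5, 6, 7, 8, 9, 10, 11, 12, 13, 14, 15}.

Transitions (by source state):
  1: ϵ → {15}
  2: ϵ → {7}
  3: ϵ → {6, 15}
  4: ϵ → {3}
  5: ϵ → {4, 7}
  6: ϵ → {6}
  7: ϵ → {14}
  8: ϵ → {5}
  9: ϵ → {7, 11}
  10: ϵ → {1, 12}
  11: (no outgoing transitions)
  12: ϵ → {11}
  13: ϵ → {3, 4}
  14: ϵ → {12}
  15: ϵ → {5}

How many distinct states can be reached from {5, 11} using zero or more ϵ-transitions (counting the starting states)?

9

Start with {5, 11}.
From 5 via ϵ: add 4, 7.
From 4 via ϵ: add 3.
From 7 via ϵ: add 14.
From 3 via ϵ: add 6, 15.
From 14 via ϵ: add 12.
ϵ-closure = {3, 4, 5, 6, 7, 11, 12, 14, 15}, which has 9 states.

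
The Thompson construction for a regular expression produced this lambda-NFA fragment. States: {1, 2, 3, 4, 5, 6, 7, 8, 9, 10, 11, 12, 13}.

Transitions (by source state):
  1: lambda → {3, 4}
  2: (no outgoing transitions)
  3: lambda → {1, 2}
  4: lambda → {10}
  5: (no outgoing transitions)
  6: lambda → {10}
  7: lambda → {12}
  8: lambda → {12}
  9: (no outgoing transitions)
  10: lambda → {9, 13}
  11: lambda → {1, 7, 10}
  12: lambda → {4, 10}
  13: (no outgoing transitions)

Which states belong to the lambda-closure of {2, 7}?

{2, 4, 7, 9, 10, 12, 13}

Start with {2, 7}.
From 7 via lambda: add 12.
From 12 via lambda: add 4, 10.
From 10 via lambda: add 9, 13.
No new states can be added; the closed set is {2, 4, 7, 9, 10, 12, 13}.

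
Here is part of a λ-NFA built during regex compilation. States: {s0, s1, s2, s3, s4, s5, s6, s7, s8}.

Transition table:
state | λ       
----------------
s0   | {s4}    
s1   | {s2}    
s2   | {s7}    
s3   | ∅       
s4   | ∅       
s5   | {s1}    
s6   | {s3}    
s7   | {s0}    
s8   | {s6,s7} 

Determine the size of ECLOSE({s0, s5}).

6

Start with {s0, s5}.
From s0 via λ: add s4.
From s5 via λ: add s1.
From s1 via λ: add s2.
From s2 via λ: add s7.
λ-closure = {s0, s1, s2, s4, s5, s7}, which has 6 states.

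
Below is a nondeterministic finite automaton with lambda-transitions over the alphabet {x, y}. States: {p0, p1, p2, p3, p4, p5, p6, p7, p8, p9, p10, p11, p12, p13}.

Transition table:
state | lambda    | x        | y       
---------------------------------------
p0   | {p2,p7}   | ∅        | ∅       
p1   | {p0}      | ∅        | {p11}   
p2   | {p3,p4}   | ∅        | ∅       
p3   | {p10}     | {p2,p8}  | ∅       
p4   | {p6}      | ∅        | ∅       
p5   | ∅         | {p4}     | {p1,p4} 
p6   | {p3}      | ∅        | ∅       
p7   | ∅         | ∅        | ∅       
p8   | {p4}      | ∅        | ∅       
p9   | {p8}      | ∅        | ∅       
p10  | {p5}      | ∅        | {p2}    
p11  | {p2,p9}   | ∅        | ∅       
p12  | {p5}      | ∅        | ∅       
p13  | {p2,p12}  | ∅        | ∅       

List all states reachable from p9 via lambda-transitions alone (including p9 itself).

Start with {p9}.
From p9 via lambda: add p8.
From p8 via lambda: add p4.
From p4 via lambda: add p6.
From p6 via lambda: add p3.
From p3 via lambda: add p10.
From p10 via lambda: add p5.
No new states can be added; the closed set is {p3, p4, p5, p6, p8, p9, p10}.

{p3, p4, p5, p6, p8, p9, p10}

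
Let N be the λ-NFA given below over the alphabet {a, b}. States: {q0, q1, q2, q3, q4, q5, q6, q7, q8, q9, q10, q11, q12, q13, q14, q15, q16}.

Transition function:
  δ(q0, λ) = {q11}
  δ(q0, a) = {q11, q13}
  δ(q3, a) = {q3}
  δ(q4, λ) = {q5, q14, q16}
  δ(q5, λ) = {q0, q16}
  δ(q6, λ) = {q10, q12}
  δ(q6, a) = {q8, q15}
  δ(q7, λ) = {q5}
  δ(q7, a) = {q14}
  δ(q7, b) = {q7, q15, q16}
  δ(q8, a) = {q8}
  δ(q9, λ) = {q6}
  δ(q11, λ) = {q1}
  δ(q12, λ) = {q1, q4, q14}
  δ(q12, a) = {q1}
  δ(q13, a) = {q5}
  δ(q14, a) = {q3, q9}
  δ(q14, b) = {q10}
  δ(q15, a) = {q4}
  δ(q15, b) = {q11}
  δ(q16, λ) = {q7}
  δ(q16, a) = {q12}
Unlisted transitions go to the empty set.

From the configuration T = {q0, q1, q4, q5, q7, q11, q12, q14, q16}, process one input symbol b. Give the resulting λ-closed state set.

q7 on b → {q7, q15, q16}.
q14 on b → {q10}.
No b-transition from q0, q1, q4, q5, q11, q12, q16.
Union after reading b: {q7, q10, q15, q16}.
Now take the λ-closure:
From q7 via λ: add q5.
From q5 via λ: add q0.
From q0 via λ: add q11.
From q11 via λ: add q1.
No new states can be added; the closed set is {q0, q1, q5, q7, q10, q11, q15, q16}.

{q0, q1, q5, q7, q10, q11, q15, q16}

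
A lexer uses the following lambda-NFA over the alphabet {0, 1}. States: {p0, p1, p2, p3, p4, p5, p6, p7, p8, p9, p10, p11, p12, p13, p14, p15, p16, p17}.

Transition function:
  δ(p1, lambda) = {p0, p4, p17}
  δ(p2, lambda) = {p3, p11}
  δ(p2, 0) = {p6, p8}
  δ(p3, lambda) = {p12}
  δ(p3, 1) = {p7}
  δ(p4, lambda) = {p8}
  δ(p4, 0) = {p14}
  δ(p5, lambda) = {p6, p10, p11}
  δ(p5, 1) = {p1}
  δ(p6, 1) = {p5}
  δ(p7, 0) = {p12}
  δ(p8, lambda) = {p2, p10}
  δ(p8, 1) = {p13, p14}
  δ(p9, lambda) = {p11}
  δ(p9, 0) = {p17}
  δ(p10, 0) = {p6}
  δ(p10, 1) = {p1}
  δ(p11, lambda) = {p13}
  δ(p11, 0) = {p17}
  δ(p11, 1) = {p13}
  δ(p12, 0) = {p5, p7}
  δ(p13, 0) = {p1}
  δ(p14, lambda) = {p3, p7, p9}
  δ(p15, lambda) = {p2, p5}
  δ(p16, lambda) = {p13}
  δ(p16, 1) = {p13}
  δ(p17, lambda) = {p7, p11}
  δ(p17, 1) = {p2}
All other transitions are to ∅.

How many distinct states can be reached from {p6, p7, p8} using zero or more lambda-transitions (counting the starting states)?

9

Start with {p6, p7, p8}.
From p8 via lambda: add p2, p10.
From p2 via lambda: add p3, p11.
From p3 via lambda: add p12.
From p11 via lambda: add p13.
lambda-closure = {p2, p3, p6, p7, p8, p10, p11, p12, p13}, which has 9 states.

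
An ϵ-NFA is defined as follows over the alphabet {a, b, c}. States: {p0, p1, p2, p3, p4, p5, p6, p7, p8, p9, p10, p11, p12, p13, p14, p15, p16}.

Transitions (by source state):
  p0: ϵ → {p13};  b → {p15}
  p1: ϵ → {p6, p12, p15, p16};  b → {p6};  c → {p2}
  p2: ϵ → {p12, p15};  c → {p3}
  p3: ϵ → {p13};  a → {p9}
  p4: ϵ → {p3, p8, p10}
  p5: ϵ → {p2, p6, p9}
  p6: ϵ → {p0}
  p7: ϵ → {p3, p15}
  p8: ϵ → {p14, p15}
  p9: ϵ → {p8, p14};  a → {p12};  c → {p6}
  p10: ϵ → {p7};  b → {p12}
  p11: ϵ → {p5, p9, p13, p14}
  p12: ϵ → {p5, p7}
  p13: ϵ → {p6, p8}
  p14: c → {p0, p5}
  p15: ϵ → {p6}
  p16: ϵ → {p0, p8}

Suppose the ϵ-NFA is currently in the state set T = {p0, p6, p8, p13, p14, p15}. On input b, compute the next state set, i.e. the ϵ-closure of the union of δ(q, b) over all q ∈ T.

{p0, p6, p8, p13, p14, p15}

p0 on b → {p15}.
No b-transition from p6, p8, p13, p14, p15.
Union after reading b: {p15}.
Now take the ϵ-closure:
From p15 via ϵ: add p6.
From p6 via ϵ: add p0.
From p0 via ϵ: add p13.
From p13 via ϵ: add p8.
From p8 via ϵ: add p14.
No new states can be added; the closed set is {p0, p6, p8, p13, p14, p15}.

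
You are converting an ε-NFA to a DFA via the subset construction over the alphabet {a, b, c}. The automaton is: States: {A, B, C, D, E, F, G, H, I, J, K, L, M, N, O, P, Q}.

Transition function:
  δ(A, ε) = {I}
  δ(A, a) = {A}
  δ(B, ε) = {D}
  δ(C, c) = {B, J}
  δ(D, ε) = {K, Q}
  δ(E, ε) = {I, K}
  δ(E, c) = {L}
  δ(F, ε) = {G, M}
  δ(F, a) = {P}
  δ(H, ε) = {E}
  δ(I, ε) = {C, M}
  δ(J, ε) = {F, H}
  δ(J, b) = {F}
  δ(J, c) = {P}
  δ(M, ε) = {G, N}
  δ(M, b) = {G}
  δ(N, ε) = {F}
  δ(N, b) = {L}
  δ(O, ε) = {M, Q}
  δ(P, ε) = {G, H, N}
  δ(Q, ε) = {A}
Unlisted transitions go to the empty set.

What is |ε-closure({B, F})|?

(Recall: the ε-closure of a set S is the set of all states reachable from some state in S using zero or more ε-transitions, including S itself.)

11

Start with {B, F}.
From B via ε: add D.
From F via ε: add G, M.
From D via ε: add K, Q.
From M via ε: add N.
From Q via ε: add A.
From A via ε: add I.
From I via ε: add C.
ε-closure = {A, B, C, D, F, G, I, K, M, N, Q}, which has 11 states.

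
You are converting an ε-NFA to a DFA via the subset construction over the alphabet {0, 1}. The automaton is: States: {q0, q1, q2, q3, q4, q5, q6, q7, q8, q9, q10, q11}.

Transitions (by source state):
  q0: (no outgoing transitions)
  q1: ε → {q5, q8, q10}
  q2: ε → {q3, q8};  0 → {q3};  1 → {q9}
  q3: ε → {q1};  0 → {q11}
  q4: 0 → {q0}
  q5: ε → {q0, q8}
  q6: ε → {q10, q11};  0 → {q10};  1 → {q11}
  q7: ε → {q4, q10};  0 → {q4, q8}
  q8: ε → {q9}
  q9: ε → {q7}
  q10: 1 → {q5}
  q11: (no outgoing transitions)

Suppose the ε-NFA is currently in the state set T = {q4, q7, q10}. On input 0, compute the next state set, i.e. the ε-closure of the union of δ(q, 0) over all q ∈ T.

{q0, q4, q7, q8, q9, q10}

q4 on 0 → {q0}.
q7 on 0 → {q4, q8}.
No 0-transition from q10.
Union after reading 0: {q0, q4, q8}.
Now take the ε-closure:
From q8 via ε: add q9.
From q9 via ε: add q7.
From q7 via ε: add q10.
No new states can be added; the closed set is {q0, q4, q7, q8, q9, q10}.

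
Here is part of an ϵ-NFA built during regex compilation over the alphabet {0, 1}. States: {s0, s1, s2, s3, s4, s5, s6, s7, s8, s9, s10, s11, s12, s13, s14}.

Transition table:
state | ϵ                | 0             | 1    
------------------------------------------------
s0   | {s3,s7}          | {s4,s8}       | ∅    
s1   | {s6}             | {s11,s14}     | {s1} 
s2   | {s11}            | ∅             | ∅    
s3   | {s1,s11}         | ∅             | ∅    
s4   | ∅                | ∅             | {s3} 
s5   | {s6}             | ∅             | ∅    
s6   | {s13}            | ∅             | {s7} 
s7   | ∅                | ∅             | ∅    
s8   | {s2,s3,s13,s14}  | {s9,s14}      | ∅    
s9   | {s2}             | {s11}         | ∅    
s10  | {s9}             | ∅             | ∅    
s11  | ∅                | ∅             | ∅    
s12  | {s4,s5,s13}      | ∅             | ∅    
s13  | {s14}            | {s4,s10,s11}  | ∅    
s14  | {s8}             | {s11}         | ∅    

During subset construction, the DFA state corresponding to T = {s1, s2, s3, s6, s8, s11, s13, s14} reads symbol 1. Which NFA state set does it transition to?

s1 on 1 → {s1}.
s6 on 1 → {s7}.
No 1-transition from s2, s3, s8, s11, s13, s14.
Union after reading 1: {s1, s7}.
Now take the ϵ-closure:
From s1 via ϵ: add s6.
From s6 via ϵ: add s13.
From s13 via ϵ: add s14.
From s14 via ϵ: add s8.
From s8 via ϵ: add s2, s3.
From s2 via ϵ: add s11.
No new states can be added; the closed set is {s1, s2, s3, s6, s7, s8, s11, s13, s14}.

{s1, s2, s3, s6, s7, s8, s11, s13, s14}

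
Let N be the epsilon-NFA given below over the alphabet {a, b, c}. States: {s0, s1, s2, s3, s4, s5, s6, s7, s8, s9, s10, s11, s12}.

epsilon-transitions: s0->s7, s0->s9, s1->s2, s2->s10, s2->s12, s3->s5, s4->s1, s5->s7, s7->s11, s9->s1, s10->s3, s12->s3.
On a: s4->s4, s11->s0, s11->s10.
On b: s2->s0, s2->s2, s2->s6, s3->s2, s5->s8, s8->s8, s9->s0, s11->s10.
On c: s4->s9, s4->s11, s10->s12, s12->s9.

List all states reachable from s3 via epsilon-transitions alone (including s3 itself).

{s3, s5, s7, s11}

Start with {s3}.
From s3 via epsilon: add s5.
From s5 via epsilon: add s7.
From s7 via epsilon: add s11.
No new states can be added; the closed set is {s3, s5, s7, s11}.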